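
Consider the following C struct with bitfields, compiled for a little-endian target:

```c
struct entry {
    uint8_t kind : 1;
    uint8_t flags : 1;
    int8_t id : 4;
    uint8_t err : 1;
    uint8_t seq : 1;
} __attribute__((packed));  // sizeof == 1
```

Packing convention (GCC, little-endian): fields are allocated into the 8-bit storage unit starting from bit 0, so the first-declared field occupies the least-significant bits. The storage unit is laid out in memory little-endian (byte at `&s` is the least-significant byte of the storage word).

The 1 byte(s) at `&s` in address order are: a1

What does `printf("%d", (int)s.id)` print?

-8

[0]=0xa1 (little-endian) → word 0xa1
kind [0+:1] = (word>>0) & 0x1 = 1
flags [1+:1] = (word>>1) & 0x1 = 0
id [2+:4] = (word>>2) & 0xf = 8  ←
err [6+:1] = (word>>6) & 0x1 = 0
seq [7+:1] = (word>>7) & 0x1 = 1
id signed 4b, MSB=1: 8 - 16 = -8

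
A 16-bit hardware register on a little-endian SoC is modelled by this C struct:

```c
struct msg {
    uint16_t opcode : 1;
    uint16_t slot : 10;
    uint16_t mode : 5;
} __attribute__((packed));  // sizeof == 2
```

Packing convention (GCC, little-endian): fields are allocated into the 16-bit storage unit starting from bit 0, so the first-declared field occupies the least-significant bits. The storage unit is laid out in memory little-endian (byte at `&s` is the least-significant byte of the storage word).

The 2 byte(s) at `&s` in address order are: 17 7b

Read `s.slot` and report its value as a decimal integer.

[0]=0x17 [1]=0x7b (little-endian) → word 0x7b17
opcode [0+:1] = (word>>0) & 0x1 = 1
slot [1+:10] = (word>>1) & 0x3ff = 395  ←
mode [11+:5] = (word>>11) & 0x1f = 15

395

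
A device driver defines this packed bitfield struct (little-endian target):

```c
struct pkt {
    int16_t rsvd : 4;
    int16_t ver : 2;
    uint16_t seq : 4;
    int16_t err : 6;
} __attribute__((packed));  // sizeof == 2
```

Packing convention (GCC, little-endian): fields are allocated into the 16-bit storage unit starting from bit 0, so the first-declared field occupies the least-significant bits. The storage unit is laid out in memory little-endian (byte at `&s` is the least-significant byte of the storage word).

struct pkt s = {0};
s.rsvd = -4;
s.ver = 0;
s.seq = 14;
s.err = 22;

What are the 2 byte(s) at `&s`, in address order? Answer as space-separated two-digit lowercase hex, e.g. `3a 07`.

8c 5b

rsvd:4 = -4 → 0xc << 0 → word 0x000c
ver:2 = 0 → 0x0 << 4 → word 0x000c
seq:4 = 14 → 0xe << 6 → word 0x038c
err:6 = 22 → 0x16 << 10 → word 0x5b8c
word = 0x5b8c → little-endian bytes:
  [0]=0x8c  [1]=0x5b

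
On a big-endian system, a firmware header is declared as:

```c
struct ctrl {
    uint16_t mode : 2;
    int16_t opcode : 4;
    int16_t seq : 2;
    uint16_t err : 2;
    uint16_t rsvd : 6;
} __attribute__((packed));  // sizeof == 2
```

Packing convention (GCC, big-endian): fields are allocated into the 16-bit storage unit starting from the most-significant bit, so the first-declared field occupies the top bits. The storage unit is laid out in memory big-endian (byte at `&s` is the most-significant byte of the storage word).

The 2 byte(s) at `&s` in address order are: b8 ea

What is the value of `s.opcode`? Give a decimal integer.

-2

[0]=0xb8 [1]=0xea (big-endian) → word 0xb8ea
mode [14+:2] = (word>>14) & 0x3 = 2
opcode [10+:4] = (word>>10) & 0xf = 14  ←
seq [8+:2] = (word>>8) & 0x3 = 0
err [6+:2] = (word>>6) & 0x3 = 3
rsvd [0+:6] = (word>>0) & 0x3f = 42
opcode signed 4b, MSB=1: 14 - 16 = -2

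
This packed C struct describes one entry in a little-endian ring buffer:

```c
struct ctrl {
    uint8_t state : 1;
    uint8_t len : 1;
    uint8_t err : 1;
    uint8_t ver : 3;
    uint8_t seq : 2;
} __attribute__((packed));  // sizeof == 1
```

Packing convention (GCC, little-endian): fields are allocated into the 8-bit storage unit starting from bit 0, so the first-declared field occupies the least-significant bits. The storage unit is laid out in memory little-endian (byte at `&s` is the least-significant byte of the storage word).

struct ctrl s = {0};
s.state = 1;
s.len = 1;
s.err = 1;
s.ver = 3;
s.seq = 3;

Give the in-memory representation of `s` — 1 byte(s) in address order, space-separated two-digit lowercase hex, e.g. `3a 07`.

df

state:1 = 1 → 0x1 << 0 → word 0x01
len:1 = 1 → 0x1 << 1 → word 0x03
err:1 = 1 → 0x1 << 2 → word 0x07
ver:3 = 3 → 0x3 << 3 → word 0x1f
seq:2 = 3 → 0x3 << 6 → word 0xdf
word = 0xdf → little-endian bytes:
  [0]=0xdf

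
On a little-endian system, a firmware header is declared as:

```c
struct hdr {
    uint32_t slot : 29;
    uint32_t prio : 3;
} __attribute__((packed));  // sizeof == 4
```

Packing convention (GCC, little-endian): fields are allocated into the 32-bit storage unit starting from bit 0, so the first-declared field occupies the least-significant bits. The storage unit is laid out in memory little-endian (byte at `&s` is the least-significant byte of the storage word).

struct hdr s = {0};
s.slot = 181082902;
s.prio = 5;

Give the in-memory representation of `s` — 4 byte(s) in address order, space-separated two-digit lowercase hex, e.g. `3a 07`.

16 1b cb aa

[0+:29] slot=181082902 & 0x1fffffff = 0xacb1b16; word=0x0acb1b16
[29+:3] prio=5 & 0x7 = 0x5; word=0xaacb1b16
word = 0xaacb1b16 → little-endian bytes:
  [0]=0x16  [1]=0x1b  [2]=0xcb  [3]=0xaa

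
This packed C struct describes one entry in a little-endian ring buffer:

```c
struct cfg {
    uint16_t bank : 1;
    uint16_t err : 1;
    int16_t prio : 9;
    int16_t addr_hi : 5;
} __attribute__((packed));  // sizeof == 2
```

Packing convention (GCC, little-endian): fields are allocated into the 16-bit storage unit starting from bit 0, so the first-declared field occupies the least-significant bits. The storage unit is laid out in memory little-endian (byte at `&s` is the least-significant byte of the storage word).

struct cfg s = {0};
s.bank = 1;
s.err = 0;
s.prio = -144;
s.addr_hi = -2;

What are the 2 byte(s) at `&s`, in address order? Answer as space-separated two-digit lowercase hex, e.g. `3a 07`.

[0+:1] bank=1 & 0x1 = 0x1; word=0x0001
[1+:1] err=0 & 0x1 = 0x0; word=0x0001
[2+:9] prio=-144 & 0x1ff = 0x170; word=0x05c1
[11+:5] addr_hi=-2 & 0x1f = 0x1e; word=0xf5c1
word = 0xf5c1 → little-endian bytes:
  [0]=0xc1  [1]=0xf5

c1 f5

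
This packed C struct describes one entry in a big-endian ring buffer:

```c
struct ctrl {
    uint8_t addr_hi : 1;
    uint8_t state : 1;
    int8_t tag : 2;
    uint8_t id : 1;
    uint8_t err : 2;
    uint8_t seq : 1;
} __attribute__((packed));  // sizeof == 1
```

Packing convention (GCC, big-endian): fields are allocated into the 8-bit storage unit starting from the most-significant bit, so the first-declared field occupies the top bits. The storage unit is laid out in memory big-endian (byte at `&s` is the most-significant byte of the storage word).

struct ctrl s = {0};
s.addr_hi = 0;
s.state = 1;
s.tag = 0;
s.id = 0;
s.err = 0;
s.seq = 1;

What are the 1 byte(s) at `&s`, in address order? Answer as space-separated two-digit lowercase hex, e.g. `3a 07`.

41

addr_hi (1b) val=0 bits=0x0 at bit 7: 0x00
state (1b) val=1 bits=0x1 at bit 6: 0x40
tag (2b) val=0 bits=0x0 at bit 4: 0x40
id (1b) val=0 bits=0x0 at bit 3: 0x40
err (2b) val=0 bits=0x0 at bit 1: 0x40
seq (1b) val=1 bits=0x1 at bit 0: 0x41
word = 0x41 → big-endian bytes:
  [0]=0x41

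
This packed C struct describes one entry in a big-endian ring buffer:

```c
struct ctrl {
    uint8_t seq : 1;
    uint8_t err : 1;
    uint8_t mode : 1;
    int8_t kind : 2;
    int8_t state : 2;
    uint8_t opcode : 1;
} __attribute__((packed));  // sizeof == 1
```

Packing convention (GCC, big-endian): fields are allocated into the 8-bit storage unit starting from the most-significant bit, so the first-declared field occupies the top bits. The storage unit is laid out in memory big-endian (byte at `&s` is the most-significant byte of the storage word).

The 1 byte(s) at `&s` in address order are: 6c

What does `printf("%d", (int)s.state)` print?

-2

[0]=0x6c (big-endian) → word 0x6c
seq:1 @ bit 7 → (0x6c>>7)&0x1 = 0x0
err:1 @ bit 6 → (0x6c>>6)&0x1 = 0x1
mode:1 @ bit 5 → (0x6c>>5)&0x1 = 0x1
kind:2 @ bit 3 → (0x6c>>3)&0x3 = 0x1
state:2 @ bit 1 → (0x6c>>1)&0x3 = 0x2  ←
opcode:1 @ bit 0 → (0x6c>>0)&0x1 = 0x0
state signed 2b, MSB=1: 2 - 4 = -2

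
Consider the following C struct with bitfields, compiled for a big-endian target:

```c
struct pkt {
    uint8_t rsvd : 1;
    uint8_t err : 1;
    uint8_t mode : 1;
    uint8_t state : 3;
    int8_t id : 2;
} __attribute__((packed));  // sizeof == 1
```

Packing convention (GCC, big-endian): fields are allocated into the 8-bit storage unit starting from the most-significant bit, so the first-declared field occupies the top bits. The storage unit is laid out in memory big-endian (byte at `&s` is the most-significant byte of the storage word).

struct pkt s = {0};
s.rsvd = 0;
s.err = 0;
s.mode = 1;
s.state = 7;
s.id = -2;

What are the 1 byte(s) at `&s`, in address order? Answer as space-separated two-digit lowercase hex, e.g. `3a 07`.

rsvd:1 = 0 → 0x0 << 7 → word 0x00
err:1 = 0 → 0x0 << 6 → word 0x00
mode:1 = 1 → 0x1 << 5 → word 0x20
state:3 = 7 → 0x7 << 2 → word 0x3c
id:2 = -2 → 0x2 << 0 → word 0x3e
word = 0x3e → big-endian bytes:
  [0]=0x3e

3e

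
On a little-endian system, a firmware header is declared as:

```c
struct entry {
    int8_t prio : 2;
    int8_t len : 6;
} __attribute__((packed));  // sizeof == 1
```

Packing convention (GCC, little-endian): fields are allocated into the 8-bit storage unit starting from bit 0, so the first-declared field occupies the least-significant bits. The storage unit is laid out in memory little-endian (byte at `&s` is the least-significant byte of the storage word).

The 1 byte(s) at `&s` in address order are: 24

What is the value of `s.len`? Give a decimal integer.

[0]=0x24 (little-endian) → word 0x24
prio:2 @ bit 0 → (0x24>>0)&0x3 = 0x0
len:6 @ bit 2 → (0x24>>2)&0x3f = 0x9  ←
len signed 6b, MSB=0: value = 9

9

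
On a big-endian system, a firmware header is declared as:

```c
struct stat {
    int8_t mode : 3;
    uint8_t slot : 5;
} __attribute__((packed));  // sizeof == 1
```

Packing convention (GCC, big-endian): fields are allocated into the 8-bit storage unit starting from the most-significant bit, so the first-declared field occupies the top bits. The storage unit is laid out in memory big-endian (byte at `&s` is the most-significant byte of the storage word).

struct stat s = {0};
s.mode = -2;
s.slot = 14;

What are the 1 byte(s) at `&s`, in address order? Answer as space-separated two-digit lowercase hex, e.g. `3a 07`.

ce

[5+:3] mode=-2 & 0x7 = 0x6; word=0xc0
[0+:5] slot=14 & 0x1f = 0xe; word=0xce
word = 0xce → big-endian bytes:
  [0]=0xce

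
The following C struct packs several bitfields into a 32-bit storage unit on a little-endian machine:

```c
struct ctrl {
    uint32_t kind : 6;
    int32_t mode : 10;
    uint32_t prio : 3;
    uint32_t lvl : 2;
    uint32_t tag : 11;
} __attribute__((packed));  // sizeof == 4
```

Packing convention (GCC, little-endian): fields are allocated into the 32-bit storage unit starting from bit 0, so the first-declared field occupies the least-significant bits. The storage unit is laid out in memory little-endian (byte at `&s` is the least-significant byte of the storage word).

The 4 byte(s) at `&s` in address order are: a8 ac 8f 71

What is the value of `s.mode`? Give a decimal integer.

-334

[0]=0xa8 [1]=0xac [2]=0x8f [3]=0x71 (little-endian) → word 0x718faca8
kind [0+:6] = (word>>0) & 0x3f = 40
mode [6+:10] = (word>>6) & 0x3ff = 690  ←
prio [16+:3] = (word>>16) & 0x7 = 7
lvl [19+:2] = (word>>19) & 0x3 = 1
tag [21+:11] = (word>>21) & 0x7ff = 908
mode signed 10b, MSB=1: 690 - 1024 = -334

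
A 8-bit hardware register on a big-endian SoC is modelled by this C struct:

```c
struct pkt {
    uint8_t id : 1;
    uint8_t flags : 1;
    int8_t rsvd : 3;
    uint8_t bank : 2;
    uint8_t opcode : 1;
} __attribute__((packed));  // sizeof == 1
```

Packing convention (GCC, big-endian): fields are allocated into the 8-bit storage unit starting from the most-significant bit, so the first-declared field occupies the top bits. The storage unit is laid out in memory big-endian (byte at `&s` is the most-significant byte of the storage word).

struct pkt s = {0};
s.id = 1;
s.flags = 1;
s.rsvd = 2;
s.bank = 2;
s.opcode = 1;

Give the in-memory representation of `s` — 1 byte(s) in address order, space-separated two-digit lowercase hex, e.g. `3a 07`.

d5

[7+:1] id=1 & 0x1 = 0x1; word=0x80
[6+:1] flags=1 & 0x1 = 0x1; word=0xc0
[3+:3] rsvd=2 & 0x7 = 0x2; word=0xd0
[1+:2] bank=2 & 0x3 = 0x2; word=0xd4
[0+:1] opcode=1 & 0x1 = 0x1; word=0xd5
word = 0xd5 → big-endian bytes:
  [0]=0xd5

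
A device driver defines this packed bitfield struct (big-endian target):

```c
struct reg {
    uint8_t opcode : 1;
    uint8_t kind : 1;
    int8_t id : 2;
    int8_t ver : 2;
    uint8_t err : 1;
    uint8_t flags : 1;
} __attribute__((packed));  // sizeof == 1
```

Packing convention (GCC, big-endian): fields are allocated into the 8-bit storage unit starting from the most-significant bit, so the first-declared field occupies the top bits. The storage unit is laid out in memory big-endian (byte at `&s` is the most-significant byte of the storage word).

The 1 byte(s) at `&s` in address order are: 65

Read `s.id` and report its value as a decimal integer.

[0]=0x65 (big-endian) → word 0x65
opcode [7+:1] = (word>>7) & 0x1 = 0
kind [6+:1] = (word>>6) & 0x1 = 1
id [4+:2] = (word>>4) & 0x3 = 2  ←
ver [2+:2] = (word>>2) & 0x3 = 1
err [1+:1] = (word>>1) & 0x1 = 0
flags [0+:1] = (word>>0) & 0x1 = 1
id signed 2b, MSB=1: 2 - 4 = -2

-2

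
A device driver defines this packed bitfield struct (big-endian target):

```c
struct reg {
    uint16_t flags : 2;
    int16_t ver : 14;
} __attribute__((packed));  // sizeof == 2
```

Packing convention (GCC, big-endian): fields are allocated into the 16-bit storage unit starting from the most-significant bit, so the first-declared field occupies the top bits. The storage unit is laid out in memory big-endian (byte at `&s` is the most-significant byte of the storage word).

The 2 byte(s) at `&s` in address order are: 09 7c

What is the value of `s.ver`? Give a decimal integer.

2428

[0]=0x09 [1]=0x7c (big-endian) → word 0x097c
flags:2 @ bit 14 → (0x097c>>14)&0x3 = 0x0
ver:14 @ bit 0 → (0x097c>>0)&0x3fff = 0x97c  ←
ver signed 14b, MSB=0: value = 2428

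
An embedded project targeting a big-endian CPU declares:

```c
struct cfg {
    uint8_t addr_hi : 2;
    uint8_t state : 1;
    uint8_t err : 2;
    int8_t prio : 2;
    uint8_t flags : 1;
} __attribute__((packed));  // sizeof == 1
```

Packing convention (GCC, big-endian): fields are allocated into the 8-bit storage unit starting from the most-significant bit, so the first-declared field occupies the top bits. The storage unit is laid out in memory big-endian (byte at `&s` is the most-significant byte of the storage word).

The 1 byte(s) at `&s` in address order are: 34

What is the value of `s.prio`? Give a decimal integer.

-2

[0]=0x34 (big-endian) → word 0x34
addr_hi [6+:2] = (word>>6) & 0x3 = 0
state [5+:1] = (word>>5) & 0x1 = 1
err [3+:2] = (word>>3) & 0x3 = 2
prio [1+:2] = (word>>1) & 0x3 = 2  ←
flags [0+:1] = (word>>0) & 0x1 = 0
prio signed 2b, MSB=1: 2 - 4 = -2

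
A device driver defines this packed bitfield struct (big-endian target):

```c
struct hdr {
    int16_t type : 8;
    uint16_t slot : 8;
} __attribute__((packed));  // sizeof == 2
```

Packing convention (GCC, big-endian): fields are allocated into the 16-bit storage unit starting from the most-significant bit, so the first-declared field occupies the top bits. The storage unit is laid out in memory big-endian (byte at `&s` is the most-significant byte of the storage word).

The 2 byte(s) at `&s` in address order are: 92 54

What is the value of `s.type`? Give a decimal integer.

-110

[0]=0x92 [1]=0x54 (big-endian) → word 0x9254
type [8+:8] = (word>>8) & 0xff = 146  ←
slot [0+:8] = (word>>0) & 0xff = 84
type signed 8b, MSB=1: 146 - 256 = -110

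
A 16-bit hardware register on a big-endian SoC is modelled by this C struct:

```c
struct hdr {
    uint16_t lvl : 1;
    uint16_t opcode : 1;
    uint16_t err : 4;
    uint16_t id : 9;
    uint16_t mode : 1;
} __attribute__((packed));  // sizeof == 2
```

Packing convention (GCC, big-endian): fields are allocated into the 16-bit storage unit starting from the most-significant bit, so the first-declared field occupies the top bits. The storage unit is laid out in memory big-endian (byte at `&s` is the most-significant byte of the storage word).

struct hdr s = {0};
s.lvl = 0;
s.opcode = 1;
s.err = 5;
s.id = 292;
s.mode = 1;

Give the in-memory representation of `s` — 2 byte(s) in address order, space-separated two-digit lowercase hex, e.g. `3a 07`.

56 49

lvl:1 = 0 → 0x0 << 15 → word 0x0000
opcode:1 = 1 → 0x1 << 14 → word 0x4000
err:4 = 5 → 0x5 << 10 → word 0x5400
id:9 = 292 → 0x124 << 1 → word 0x5648
mode:1 = 1 → 0x1 << 0 → word 0x5649
word = 0x5649 → big-endian bytes:
  [0]=0x56  [1]=0x49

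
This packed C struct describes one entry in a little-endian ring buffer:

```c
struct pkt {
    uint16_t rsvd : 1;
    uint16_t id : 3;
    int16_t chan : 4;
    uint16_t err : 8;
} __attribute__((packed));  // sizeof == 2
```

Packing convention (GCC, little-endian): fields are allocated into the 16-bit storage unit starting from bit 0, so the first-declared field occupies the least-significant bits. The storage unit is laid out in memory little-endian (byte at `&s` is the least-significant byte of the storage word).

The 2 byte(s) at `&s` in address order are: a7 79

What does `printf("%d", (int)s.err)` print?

121

[0]=0xa7 [1]=0x79 (little-endian) → word 0x79a7
rsvd [0+:1] = (word>>0) & 0x1 = 1
id [1+:3] = (word>>1) & 0x7 = 3
chan [4+:4] = (word>>4) & 0xf = 10
err [8+:8] = (word>>8) & 0xff = 121  ←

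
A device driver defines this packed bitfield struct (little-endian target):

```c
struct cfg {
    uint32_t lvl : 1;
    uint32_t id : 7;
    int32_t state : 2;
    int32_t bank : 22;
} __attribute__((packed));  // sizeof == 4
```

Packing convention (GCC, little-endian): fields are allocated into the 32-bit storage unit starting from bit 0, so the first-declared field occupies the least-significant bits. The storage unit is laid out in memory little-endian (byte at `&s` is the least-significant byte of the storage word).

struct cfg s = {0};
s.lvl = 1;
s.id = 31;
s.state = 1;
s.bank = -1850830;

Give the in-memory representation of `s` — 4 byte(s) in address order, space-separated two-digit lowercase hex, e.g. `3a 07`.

lvl (1b) val=1 bits=0x1 at bit 0: 0x00000001
id (7b) val=31 bits=0x1f at bit 1: 0x0000003f
state (2b) val=1 bits=0x1 at bit 8: 0x0000013f
bank (22b) val=-1850830 bits=0x23c232 at bit 10: 0x8f08c93f
word = 0x8f08c93f → little-endian bytes:
  [0]=0x3f  [1]=0xc9  [2]=0x08  [3]=0x8f

3f c9 08 8f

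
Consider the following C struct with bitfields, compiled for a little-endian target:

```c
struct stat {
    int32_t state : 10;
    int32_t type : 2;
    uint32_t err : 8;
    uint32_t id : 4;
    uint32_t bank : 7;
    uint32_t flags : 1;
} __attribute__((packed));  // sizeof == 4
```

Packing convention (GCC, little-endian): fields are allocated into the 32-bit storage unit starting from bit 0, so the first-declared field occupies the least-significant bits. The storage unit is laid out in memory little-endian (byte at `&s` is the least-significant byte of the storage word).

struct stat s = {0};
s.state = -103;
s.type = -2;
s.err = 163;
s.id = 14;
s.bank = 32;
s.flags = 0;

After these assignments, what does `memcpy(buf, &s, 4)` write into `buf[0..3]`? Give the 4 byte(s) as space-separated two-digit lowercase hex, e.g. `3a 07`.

99 3b ea 20

state:10 = -103 → 0x399 << 0 → word 0x00000399
type:2 = -2 → 0x2 << 10 → word 0x00000b99
err:8 = 163 → 0xa3 << 12 → word 0x000a3b99
id:4 = 14 → 0xe << 20 → word 0x00ea3b99
bank:7 = 32 → 0x20 << 24 → word 0x20ea3b99
flags:1 = 0 → 0x0 << 31 → word 0x20ea3b99
word = 0x20ea3b99 → little-endian bytes:
  [0]=0x99  [1]=0x3b  [2]=0xea  [3]=0x20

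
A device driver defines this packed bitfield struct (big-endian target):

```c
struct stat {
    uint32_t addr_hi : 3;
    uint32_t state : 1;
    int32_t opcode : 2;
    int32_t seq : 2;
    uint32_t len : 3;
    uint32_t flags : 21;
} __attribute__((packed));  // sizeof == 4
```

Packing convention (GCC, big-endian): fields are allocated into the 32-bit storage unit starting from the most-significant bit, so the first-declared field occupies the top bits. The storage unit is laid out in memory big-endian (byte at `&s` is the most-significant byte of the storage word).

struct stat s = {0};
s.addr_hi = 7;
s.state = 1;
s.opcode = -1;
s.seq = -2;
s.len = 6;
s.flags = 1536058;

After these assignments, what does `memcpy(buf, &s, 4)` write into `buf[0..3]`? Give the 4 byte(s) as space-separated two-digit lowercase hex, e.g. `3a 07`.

fe d7 70 3a

addr_hi:3 = 7 → 0x7 << 29 → word 0xe0000000
state:1 = 1 → 0x1 << 28 → word 0xf0000000
opcode:2 = -1 → 0x3 << 26 → word 0xfc000000
seq:2 = -2 → 0x2 << 24 → word 0xfe000000
len:3 = 6 → 0x6 << 21 → word 0xfec00000
flags:21 = 1536058 → 0x17703a << 0 → word 0xfed7703a
word = 0xfed7703a → big-endian bytes:
  [0]=0xfe  [1]=0xd7  [2]=0x70  [3]=0x3a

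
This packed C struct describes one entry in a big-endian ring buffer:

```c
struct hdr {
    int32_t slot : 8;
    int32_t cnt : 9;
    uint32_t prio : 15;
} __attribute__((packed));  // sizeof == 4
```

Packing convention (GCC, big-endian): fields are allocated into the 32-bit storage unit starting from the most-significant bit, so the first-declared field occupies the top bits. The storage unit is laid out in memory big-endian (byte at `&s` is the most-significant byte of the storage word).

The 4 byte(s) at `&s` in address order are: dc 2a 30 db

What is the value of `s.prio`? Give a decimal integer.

[0]=0xdc [1]=0x2a [2]=0x30 [3]=0xdb (big-endian) → word 0xdc2a30db
slot [24+:8] = (word>>24) & 0xff = 220
cnt [15+:9] = (word>>15) & 0x1ff = 84
prio [0+:15] = (word>>0) & 0x7fff = 12507  ←

12507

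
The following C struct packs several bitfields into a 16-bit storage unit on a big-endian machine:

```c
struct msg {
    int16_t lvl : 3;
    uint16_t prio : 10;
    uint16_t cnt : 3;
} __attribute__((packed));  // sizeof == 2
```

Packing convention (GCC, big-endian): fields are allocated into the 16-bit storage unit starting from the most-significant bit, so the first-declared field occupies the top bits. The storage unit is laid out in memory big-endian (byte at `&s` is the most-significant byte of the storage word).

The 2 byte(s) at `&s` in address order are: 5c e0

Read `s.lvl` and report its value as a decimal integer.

2

[0]=0x5c [1]=0xe0 (big-endian) → word 0x5ce0
lvl:3 @ bit 13 → (0x5ce0>>13)&0x7 = 0x2  ←
prio:10 @ bit 3 → (0x5ce0>>3)&0x3ff = 0x39c
cnt:3 @ bit 0 → (0x5ce0>>0)&0x7 = 0x0
lvl signed 3b, MSB=0: value = 2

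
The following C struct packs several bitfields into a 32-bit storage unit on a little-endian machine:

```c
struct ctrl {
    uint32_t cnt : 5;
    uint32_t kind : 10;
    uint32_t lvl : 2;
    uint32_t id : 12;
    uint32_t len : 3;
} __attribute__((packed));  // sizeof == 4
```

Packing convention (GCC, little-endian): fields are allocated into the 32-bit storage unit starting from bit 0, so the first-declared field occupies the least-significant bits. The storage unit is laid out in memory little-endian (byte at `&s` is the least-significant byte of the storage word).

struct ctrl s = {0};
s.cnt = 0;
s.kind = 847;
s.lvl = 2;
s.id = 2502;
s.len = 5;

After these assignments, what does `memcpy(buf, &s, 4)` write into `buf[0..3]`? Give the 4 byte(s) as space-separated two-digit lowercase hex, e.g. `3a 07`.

e0 69 8d b3

cnt:5 = 0 → 0x0 << 0 → word 0x00000000
kind:10 = 847 → 0x34f << 5 → word 0x000069e0
lvl:2 = 2 → 0x2 << 15 → word 0x000169e0
id:12 = 2502 → 0x9c6 << 17 → word 0x138d69e0
len:3 = 5 → 0x5 << 29 → word 0xb38d69e0
word = 0xb38d69e0 → little-endian bytes:
  [0]=0xe0  [1]=0x69  [2]=0x8d  [3]=0xb3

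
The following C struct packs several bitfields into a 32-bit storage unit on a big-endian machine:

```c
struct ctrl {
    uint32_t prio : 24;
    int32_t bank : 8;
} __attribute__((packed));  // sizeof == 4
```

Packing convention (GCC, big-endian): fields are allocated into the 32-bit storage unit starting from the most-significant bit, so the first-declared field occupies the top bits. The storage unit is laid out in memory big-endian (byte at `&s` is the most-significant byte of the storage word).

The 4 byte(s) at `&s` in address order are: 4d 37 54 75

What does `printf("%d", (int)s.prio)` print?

[0]=0x4d [1]=0x37 [2]=0x54 [3]=0x75 (big-endian) → word 0x4d375475
prio:24 @ bit 8 → (0x4d375475>>8)&0xffffff = 0x4d3754  ←
bank:8 @ bit 0 → (0x4d375475>>0)&0xff = 0x75

5060436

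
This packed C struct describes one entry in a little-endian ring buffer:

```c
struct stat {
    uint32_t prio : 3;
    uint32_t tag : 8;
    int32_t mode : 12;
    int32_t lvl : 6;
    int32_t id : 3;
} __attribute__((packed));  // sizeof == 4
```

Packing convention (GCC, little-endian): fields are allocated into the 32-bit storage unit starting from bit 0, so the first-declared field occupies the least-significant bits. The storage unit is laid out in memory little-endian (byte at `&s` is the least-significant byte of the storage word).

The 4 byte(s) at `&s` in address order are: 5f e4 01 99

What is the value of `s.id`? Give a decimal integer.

-4

[0]=0x5f [1]=0xe4 [2]=0x01 [3]=0x99 (little-endian) → word 0x9901e45f
prio:3 @ bit 0 → (0x9901e45f>>0)&0x7 = 0x7
tag:8 @ bit 3 → (0x9901e45f>>3)&0xff = 0x8b
mode:12 @ bit 11 → (0x9901e45f>>11)&0xfff = 0x3c
lvl:6 @ bit 23 → (0x9901e45f>>23)&0x3f = 0x32
id:3 @ bit 29 → (0x9901e45f>>29)&0x7 = 0x4  ←
id signed 3b, MSB=1: 4 - 8 = -4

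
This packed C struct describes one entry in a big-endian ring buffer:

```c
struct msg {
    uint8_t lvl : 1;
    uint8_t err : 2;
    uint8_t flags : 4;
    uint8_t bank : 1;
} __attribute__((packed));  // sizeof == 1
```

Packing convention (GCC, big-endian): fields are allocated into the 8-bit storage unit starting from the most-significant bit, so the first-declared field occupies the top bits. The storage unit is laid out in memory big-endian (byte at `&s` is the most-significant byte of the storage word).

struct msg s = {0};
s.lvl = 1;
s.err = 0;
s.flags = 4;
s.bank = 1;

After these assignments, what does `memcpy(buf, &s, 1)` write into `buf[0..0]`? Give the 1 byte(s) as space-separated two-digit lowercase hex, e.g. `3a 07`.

89

lvl (1b) val=1 bits=0x1 at bit 7: 0x80
err (2b) val=0 bits=0x0 at bit 5: 0x80
flags (4b) val=4 bits=0x4 at bit 1: 0x88
bank (1b) val=1 bits=0x1 at bit 0: 0x89
word = 0x89 → big-endian bytes:
  [0]=0x89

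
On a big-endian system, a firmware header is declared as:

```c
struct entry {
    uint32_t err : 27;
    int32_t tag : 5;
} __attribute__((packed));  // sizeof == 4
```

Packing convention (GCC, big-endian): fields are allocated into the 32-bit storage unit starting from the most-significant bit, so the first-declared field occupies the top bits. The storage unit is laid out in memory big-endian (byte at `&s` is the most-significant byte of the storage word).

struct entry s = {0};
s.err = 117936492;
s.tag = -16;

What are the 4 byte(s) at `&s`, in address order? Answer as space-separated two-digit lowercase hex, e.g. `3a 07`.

[5+:27] err=117936492 & 0x7ffffff = 0x707916c; word=0xe0f22d80
[0+:5] tag=-16 & 0x1f = 0x10; word=0xe0f22d90
word = 0xe0f22d90 → big-endian bytes:
  [0]=0xe0  [1]=0xf2  [2]=0x2d  [3]=0x90

e0 f2 2d 90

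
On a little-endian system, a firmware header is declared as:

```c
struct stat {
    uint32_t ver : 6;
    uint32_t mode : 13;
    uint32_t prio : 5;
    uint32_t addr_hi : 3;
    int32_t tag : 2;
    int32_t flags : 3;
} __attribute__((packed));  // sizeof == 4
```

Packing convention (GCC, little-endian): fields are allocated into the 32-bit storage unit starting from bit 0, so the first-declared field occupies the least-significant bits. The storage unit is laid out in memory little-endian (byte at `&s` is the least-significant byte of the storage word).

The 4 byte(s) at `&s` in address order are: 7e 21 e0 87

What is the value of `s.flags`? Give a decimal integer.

-4

[0]=0x7e [1]=0x21 [2]=0xe0 [3]=0x87 (little-endian) → word 0x87e0217e
ver [0+:6] = (word>>0) & 0x3f = 62
mode [6+:13] = (word>>6) & 0x1fff = 133
prio [19+:5] = (word>>19) & 0x1f = 28
addr_hi [24+:3] = (word>>24) & 0x7 = 7
tag [27+:2] = (word>>27) & 0x3 = 0
flags [29+:3] = (word>>29) & 0x7 = 4  ←
flags signed 3b, MSB=1: 4 - 8 = -4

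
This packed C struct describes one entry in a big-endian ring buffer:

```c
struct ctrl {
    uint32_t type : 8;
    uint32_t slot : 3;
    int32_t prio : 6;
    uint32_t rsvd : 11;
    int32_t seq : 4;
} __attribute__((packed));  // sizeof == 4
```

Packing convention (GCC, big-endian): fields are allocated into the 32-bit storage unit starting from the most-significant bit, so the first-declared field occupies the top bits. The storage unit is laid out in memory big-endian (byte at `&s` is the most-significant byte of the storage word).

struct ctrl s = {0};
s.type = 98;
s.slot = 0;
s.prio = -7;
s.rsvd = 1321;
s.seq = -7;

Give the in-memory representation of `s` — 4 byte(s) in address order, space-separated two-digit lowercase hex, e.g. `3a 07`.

type (8b) val=98 bits=0x62 at bit 24: 0x62000000
slot (3b) val=0 bits=0x0 at bit 21: 0x62000000
prio (6b) val=-7 bits=0x39 at bit 15: 0x621c8000
rsvd (11b) val=1321 bits=0x529 at bit 4: 0x621cd290
seq (4b) val=-7 bits=0x9 at bit 0: 0x621cd299
word = 0x621cd299 → big-endian bytes:
  [0]=0x62  [1]=0x1c  [2]=0xd2  [3]=0x99

62 1c d2 99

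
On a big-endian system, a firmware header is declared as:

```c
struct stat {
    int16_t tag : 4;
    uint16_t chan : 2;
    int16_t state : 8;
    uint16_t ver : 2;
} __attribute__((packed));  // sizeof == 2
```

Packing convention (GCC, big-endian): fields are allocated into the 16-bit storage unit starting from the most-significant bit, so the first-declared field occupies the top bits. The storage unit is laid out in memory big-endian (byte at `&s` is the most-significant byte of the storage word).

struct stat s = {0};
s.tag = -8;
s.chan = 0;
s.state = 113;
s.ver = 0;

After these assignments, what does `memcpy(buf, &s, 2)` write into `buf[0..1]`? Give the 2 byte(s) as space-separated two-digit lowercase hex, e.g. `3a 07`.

81 c4

tag (4b) val=-8 bits=0x8 at bit 12: 0x8000
chan (2b) val=0 bits=0x0 at bit 10: 0x8000
state (8b) val=113 bits=0x71 at bit 2: 0x81c4
ver (2b) val=0 bits=0x0 at bit 0: 0x81c4
word = 0x81c4 → big-endian bytes:
  [0]=0x81  [1]=0xc4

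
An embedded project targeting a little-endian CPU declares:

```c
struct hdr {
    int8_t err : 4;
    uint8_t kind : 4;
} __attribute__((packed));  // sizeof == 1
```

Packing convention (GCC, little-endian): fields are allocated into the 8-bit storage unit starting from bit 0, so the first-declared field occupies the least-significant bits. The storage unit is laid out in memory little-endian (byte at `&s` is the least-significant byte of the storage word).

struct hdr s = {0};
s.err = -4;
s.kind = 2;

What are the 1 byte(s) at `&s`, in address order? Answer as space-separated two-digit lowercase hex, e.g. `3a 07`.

2c

[0+:4] err=-4 & 0xf = 0xc; word=0x0c
[4+:4] kind=2 & 0xf = 0x2; word=0x2c
word = 0x2c → little-endian bytes:
  [0]=0x2c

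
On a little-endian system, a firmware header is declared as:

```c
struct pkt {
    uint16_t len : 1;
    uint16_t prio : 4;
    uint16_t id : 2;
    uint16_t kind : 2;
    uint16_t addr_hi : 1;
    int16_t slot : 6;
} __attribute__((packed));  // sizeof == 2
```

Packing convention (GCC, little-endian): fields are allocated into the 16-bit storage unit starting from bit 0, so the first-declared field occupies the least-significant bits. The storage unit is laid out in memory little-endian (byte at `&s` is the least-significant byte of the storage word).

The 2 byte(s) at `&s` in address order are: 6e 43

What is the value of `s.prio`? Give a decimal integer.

7

[0]=0x6e [1]=0x43 (little-endian) → word 0x436e
len [0+:1] = (word>>0) & 0x1 = 0
prio [1+:4] = (word>>1) & 0xf = 7  ←
id [5+:2] = (word>>5) & 0x3 = 3
kind [7+:2] = (word>>7) & 0x3 = 2
addr_hi [9+:1] = (word>>9) & 0x1 = 1
slot [10+:6] = (word>>10) & 0x3f = 16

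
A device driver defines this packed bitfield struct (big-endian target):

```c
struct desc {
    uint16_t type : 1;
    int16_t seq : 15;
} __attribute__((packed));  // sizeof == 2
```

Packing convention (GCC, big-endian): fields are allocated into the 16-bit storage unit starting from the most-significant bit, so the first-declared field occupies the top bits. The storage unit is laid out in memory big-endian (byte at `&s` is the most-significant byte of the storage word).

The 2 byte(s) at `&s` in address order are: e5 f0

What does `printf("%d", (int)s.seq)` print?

[0]=0xe5 [1]=0xf0 (big-endian) → word 0xe5f0
type:1 @ bit 15 → (0xe5f0>>15)&0x1 = 0x1
seq:15 @ bit 0 → (0xe5f0>>0)&0x7fff = 0x65f0  ←
seq signed 15b, MSB=1: 26096 - 32768 = -6672

-6672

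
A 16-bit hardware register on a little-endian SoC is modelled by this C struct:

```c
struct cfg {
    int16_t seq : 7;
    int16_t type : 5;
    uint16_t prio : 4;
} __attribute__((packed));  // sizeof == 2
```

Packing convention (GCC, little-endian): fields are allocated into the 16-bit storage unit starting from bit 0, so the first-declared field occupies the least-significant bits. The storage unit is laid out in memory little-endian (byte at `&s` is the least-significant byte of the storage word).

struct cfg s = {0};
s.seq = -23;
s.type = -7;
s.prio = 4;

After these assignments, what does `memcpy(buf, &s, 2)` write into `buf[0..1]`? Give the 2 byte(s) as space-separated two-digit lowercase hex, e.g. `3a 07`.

seq (7b) val=-23 bits=0x69 at bit 0: 0x0069
type (5b) val=-7 bits=0x19 at bit 7: 0x0ce9
prio (4b) val=4 bits=0x4 at bit 12: 0x4ce9
word = 0x4ce9 → little-endian bytes:
  [0]=0xe9  [1]=0x4c

e9 4c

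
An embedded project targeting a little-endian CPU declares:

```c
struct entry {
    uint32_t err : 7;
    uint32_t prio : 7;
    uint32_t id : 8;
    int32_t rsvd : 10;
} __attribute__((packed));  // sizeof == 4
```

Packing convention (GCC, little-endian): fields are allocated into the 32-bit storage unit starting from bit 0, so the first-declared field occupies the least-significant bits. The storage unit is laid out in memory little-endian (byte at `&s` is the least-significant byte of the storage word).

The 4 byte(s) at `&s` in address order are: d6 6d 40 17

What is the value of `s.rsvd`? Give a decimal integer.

[0]=0xd6 [1]=0x6d [2]=0x40 [3]=0x17 (little-endian) → word 0x17406dd6
err:7 @ bit 0 → (0x17406dd6>>0)&0x7f = 0x56
prio:7 @ bit 7 → (0x17406dd6>>7)&0x7f = 0x5b
id:8 @ bit 14 → (0x17406dd6>>14)&0xff = 0x1
rsvd:10 @ bit 22 → (0x17406dd6>>22)&0x3ff = 0x5d  ←
rsvd signed 10b, MSB=0: value = 93

93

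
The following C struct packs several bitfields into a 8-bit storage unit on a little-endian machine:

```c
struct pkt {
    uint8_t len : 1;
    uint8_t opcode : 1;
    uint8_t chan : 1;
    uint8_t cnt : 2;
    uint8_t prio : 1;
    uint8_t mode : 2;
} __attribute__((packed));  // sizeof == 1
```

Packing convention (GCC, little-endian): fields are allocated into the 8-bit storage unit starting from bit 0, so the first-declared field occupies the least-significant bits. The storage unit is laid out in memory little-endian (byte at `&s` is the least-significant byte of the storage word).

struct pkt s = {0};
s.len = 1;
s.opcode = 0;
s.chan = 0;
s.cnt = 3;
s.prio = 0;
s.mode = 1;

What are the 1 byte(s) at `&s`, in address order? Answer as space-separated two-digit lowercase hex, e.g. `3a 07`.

len (1b) val=1 bits=0x1 at bit 0: 0x01
opcode (1b) val=0 bits=0x0 at bit 1: 0x01
chan (1b) val=0 bits=0x0 at bit 2: 0x01
cnt (2b) val=3 bits=0x3 at bit 3: 0x19
prio (1b) val=0 bits=0x0 at bit 5: 0x19
mode (2b) val=1 bits=0x1 at bit 6: 0x59
word = 0x59 → little-endian bytes:
  [0]=0x59

59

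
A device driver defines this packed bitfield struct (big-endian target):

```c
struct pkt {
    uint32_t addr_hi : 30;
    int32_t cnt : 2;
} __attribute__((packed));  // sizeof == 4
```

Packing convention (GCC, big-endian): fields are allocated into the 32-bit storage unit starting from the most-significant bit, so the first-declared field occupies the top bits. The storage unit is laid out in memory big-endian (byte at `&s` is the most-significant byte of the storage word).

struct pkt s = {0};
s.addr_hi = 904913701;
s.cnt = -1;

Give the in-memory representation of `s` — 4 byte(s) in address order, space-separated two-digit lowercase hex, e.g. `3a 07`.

d7 bf 8c 97

[2+:30] addr_hi=904913701 & 0x3fffffff = 0x35efe325; word=0xd7bf8c94
[0+:2] cnt=-1 & 0x3 = 0x3; word=0xd7bf8c97
word = 0xd7bf8c97 → big-endian bytes:
  [0]=0xd7  [1]=0xbf  [2]=0x8c  [3]=0x97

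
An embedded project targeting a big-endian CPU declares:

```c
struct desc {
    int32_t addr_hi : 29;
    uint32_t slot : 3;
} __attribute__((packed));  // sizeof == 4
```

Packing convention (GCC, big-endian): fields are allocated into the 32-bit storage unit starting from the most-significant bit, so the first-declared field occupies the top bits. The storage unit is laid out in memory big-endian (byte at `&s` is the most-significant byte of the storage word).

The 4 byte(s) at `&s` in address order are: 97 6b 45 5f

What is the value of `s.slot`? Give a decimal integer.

7

[0]=0x97 [1]=0x6b [2]=0x45 [3]=0x5f (big-endian) → word 0x976b455f
addr_hi:29 @ bit 3 → (0x976b455f>>3)&0x1fffffff = 0x12ed68ab
slot:3 @ bit 0 → (0x976b455f>>0)&0x7 = 0x7  ←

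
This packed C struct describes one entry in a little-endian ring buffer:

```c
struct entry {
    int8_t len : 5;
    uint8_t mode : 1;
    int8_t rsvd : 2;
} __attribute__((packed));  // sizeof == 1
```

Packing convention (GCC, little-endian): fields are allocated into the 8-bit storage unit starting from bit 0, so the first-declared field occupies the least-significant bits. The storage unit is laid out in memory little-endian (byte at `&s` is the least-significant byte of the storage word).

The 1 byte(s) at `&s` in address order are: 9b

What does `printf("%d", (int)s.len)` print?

[0]=0x9b (little-endian) → word 0x9b
len [0+:5] = (word>>0) & 0x1f = 27  ←
mode [5+:1] = (word>>5) & 0x1 = 0
rsvd [6+:2] = (word>>6) & 0x3 = 2
len signed 5b, MSB=1: 27 - 32 = -5

-5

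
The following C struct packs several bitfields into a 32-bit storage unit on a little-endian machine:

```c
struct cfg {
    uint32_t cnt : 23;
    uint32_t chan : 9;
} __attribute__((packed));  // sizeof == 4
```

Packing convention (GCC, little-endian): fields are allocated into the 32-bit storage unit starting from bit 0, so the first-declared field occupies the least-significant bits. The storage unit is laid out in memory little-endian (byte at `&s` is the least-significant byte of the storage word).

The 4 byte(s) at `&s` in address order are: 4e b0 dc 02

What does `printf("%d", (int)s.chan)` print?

[0]=0x4e [1]=0xb0 [2]=0xdc [3]=0x02 (little-endian) → word 0x02dcb04e
cnt:23 @ bit 0 → (0x02dcb04e>>0)&0x7fffff = 0x5cb04e
chan:9 @ bit 23 → (0x02dcb04e>>23)&0x1ff = 0x5  ←

5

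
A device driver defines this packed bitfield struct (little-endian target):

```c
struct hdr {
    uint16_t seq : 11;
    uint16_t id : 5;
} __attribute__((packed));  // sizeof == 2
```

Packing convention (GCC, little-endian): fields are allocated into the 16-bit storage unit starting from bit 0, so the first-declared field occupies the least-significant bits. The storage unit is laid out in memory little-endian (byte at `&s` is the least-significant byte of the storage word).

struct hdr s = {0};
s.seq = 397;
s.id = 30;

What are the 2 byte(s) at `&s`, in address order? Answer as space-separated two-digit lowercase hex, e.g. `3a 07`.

seq (11b) val=397 bits=0x18d at bit 0: 0x018d
id (5b) val=30 bits=0x1e at bit 11: 0xf18d
word = 0xf18d → little-endian bytes:
  [0]=0x8d  [1]=0xf1

8d f1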